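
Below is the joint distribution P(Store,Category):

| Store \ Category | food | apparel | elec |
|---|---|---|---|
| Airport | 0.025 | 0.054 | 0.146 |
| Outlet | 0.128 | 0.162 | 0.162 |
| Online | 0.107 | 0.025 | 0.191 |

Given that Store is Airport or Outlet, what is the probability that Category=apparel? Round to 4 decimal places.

0.3191

P(Store=Airport) = 0.025 + 0.054 + 0.146 = 0.225.
P(Store=Outlet) = 0.128 + 0.162 + 0.162 = 0.452.
P(Store ∈ {Airport, Outlet}) = 0.225 + 0.452 = 0.677; P(Category=apparel, Store ∈ {Airport, Outlet}) = 0.054 + 0.162 = 0.216.
P(Category=apparel | Store ∈ {Airport, Outlet}) = 0.216/0.677 = 0.3191.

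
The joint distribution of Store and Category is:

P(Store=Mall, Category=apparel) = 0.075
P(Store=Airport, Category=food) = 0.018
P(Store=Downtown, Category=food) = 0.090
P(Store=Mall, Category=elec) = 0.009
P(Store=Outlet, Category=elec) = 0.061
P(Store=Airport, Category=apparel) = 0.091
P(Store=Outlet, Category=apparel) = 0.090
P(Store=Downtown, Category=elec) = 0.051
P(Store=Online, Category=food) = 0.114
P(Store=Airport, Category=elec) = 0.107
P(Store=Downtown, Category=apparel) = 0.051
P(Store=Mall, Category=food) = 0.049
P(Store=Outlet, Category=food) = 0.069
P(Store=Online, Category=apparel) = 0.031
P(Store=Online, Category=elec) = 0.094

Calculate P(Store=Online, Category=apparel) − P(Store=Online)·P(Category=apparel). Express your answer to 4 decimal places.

-0.0498

P(Store=Online) = 0.114 + 0.031 + 0.094 = 0.239.
P(Category=apparel) = 0.051 + 0.075 + 0.091 + 0.090 + 0.031 = 0.338.
P(Store=Online, Category=apparel) − P(Store=Online)P(Category=apparel) = 0.031 − 0.239×0.338 = -0.0498.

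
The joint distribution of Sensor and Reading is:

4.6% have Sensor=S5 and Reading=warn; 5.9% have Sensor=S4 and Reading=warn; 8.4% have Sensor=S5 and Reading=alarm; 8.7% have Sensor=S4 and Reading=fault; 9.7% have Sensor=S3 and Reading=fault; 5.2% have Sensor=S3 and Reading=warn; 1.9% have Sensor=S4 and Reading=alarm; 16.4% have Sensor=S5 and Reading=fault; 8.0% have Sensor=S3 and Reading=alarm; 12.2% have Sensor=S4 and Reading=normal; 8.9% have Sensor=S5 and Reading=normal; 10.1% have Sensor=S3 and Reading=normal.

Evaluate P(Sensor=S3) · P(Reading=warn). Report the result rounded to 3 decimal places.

0.052

P(Sensor=S3) = 0.101 + 0.052 + 0.080 + 0.097 = 0.330.
P(Reading=warn) = 0.052 + 0.059 + 0.046 = 0.157.
Product: 0.330 × 0.157 = 0.052.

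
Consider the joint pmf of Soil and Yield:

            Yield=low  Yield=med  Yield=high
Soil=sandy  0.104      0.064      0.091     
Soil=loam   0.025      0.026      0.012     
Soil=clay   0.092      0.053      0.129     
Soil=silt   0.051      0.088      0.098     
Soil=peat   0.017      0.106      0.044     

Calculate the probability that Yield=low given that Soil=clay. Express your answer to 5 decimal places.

P(Soil=clay) = 0.092 + 0.053 + 0.129 = 0.274.
P(Yield=low | Soil=clay) = 0.092/0.274 = 0.33577.

0.33577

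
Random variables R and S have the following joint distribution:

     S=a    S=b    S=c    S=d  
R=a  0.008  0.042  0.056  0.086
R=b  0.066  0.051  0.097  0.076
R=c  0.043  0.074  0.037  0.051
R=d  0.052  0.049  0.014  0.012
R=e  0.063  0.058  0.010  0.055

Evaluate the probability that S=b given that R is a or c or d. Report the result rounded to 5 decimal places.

0.31489

P(R=a) = 0.008 + 0.042 + 0.056 + 0.086 = 0.192.
P(R=c) = 0.043 + 0.074 + 0.037 + 0.051 = 0.205.
P(R=d) = 0.052 + 0.049 + 0.014 + 0.012 = 0.127.
P(R ∈ {a, c, d}) = 0.192 + 0.205 + 0.127 = 0.524; P(S=b, R ∈ {a, c, d}) = 0.042 + 0.074 + 0.049 = 0.165.
P(S=b | R ∈ {a, c, d}) = 0.165/0.524 = 0.31489.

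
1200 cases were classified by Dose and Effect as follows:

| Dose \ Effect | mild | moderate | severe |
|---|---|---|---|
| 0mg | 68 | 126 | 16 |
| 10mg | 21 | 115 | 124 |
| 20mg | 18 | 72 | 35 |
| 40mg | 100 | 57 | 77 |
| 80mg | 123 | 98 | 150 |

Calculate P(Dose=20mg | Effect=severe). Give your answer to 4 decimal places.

0.0871

Total with Effect=severe: 16 + 124 + 35 + 77 + 150 = 402.
P(Dose=20mg | Effect=severe) = 35/402 = 0.0871.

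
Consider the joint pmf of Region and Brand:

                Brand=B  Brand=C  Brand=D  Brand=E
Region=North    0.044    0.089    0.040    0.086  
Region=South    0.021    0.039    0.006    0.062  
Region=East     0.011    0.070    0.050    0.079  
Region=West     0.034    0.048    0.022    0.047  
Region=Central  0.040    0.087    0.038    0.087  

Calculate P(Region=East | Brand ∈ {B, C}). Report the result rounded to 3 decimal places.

0.168

P(Brand=B) = 0.044 + 0.021 + 0.011 + 0.034 + 0.040 = 0.150.
P(Brand=C) = 0.089 + 0.039 + 0.070 + 0.048 + 0.087 = 0.333.
P(Brand ∈ {B, C}) = 0.150 + 0.333 = 0.483; P(Region=East, Brand ∈ {B, C}) = 0.011 + 0.070 = 0.081.
P(Region=East | Brand ∈ {B, C}) = 0.081/0.483 = 0.168.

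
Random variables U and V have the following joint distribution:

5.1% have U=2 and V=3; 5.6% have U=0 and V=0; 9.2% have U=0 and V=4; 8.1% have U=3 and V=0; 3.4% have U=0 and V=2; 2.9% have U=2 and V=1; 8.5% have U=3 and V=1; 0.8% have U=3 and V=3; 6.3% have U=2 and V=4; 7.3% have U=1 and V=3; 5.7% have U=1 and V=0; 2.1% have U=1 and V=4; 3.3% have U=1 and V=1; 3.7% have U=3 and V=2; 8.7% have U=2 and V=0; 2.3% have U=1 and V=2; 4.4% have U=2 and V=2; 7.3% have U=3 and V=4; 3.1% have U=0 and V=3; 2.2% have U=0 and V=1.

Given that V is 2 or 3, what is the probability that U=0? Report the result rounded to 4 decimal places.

P(V=2) = 0.034 + 0.023 + 0.044 + 0.037 = 0.138.
P(V=3) = 0.031 + 0.073 + 0.051 + 0.008 = 0.163.
P(V ∈ {2, 3}) = 0.138 + 0.163 = 0.301; P(U=0, V ∈ {2, 3}) = 0.034 + 0.031 = 0.065.
P(U=0 | V ∈ {2, 3}) = 0.065/0.301 = 0.2159.

0.2159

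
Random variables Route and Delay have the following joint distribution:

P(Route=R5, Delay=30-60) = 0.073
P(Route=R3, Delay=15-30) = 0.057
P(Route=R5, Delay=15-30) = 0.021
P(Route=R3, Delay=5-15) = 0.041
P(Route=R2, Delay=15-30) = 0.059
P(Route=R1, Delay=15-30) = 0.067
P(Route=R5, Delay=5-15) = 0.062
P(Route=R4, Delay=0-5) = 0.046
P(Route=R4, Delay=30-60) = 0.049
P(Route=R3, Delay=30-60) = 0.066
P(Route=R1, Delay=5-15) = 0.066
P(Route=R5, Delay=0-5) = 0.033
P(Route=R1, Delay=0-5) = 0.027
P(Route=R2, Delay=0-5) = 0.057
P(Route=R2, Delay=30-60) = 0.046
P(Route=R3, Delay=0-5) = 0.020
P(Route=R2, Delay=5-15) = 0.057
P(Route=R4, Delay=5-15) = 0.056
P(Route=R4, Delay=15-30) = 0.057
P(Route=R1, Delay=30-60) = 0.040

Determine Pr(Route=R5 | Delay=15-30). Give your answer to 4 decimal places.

P(Delay=15-30) = 0.067 + 0.059 + 0.057 + 0.057 + 0.021 = 0.261.
P(Route=R5 | Delay=15-30) = 0.021/0.261 = 0.0805.

0.0805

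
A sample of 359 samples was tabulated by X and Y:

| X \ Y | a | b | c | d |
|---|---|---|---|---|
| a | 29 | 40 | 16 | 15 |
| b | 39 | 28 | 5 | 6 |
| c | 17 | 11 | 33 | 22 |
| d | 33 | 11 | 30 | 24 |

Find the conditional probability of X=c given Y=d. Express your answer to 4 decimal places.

Total with Y=d: 15 + 6 + 22 + 24 = 67.
P(X=c | Y=d) = 22/67 = 0.3284.

0.3284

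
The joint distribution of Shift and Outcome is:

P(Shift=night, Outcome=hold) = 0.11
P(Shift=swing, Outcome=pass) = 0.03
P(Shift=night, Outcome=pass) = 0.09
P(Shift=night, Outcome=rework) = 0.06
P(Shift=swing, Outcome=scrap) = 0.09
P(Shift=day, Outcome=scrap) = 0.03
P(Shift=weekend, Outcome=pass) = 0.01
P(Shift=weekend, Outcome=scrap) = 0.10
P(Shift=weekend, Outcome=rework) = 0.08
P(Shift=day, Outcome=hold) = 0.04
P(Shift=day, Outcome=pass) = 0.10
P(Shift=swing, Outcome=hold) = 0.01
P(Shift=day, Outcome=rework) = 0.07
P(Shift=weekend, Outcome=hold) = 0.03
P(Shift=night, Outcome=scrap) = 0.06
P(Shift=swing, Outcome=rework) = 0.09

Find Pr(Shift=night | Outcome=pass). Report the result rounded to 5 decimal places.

P(Outcome=pass) = 0.10 + 0.03 + 0.09 + 0.01 = 0.23.
P(Shift=night | Outcome=pass) = 0.09/0.23 = 0.39130.

0.39130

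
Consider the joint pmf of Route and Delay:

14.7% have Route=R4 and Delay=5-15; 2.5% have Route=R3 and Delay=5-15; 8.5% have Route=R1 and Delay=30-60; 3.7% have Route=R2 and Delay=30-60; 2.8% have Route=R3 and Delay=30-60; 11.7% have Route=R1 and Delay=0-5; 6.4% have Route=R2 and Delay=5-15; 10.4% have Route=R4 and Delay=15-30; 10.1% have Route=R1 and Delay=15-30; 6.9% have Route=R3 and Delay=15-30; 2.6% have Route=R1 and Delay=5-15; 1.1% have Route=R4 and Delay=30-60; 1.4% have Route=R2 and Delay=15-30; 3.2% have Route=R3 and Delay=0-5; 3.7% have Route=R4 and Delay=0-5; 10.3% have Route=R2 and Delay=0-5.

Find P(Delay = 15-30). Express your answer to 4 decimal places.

P(Delay=15-30) = 0.101 + 0.014 + 0.069 + 0.104 = 0.288.

0.2880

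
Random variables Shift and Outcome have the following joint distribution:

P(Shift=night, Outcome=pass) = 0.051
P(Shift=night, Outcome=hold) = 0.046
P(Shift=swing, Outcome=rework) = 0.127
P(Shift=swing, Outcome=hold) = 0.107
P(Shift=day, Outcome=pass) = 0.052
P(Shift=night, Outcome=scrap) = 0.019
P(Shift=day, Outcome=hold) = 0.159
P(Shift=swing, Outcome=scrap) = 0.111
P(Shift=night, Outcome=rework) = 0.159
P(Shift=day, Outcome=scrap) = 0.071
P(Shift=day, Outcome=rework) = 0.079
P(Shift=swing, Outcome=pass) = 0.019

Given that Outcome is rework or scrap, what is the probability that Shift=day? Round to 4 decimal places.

0.2650

P(Outcome=rework) = 0.079 + 0.127 + 0.159 = 0.365.
P(Outcome=scrap) = 0.071 + 0.111 + 0.019 = 0.201.
P(Outcome ∈ {rework, scrap}) = 0.365 + 0.201 = 0.566; P(Shift=day, Outcome ∈ {rework, scrap}) = 0.079 + 0.071 = 0.150.
P(Shift=day | Outcome ∈ {rework, scrap}) = 0.150/0.566 = 0.2650.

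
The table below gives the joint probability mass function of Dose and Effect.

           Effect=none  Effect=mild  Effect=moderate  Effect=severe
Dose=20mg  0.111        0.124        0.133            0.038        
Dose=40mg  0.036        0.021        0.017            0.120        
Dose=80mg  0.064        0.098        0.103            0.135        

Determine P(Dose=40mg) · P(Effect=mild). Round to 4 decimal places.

P(Dose=40mg) = 0.036 + 0.021 + 0.017 + 0.120 = 0.194.
P(Effect=mild) = 0.124 + 0.021 + 0.098 = 0.243.
Product: 0.194 × 0.243 = 0.0471.

0.0471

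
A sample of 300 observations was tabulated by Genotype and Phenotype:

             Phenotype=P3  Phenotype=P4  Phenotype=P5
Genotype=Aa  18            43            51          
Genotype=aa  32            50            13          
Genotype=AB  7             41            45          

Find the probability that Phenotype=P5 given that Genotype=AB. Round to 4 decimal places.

0.4839

Total with Genotype=AB: 7 + 41 + 45 = 93.
P(Phenotype=P5 | Genotype=AB) = 45/93 = 0.4839.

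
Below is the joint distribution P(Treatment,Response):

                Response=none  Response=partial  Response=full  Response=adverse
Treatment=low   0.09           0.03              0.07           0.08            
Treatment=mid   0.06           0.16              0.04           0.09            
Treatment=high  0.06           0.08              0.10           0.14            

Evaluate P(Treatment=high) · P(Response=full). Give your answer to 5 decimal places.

P(Treatment=high) = 0.06 + 0.08 + 0.10 + 0.14 = 0.38.
P(Response=full) = 0.07 + 0.04 + 0.10 = 0.21.
Product: 0.38 × 0.21 = 0.07980.

0.07980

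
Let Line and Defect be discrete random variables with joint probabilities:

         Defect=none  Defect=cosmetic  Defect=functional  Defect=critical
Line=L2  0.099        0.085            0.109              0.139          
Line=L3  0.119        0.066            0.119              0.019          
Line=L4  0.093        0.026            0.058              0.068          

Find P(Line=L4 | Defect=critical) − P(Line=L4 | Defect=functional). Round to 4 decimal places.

0.0981

P(Defect=critical) = 0.139 + 0.019 + 0.068 = 0.226; P(Line=L4 | Defect=critical) = 0.068/0.226 = 0.30088.
P(Defect=functional) = 0.109 + 0.119 + 0.058 = 0.286; P(Line=L4 | Defect=functional) = 0.058/0.286 = 0.20280.
Difference = 0.0981.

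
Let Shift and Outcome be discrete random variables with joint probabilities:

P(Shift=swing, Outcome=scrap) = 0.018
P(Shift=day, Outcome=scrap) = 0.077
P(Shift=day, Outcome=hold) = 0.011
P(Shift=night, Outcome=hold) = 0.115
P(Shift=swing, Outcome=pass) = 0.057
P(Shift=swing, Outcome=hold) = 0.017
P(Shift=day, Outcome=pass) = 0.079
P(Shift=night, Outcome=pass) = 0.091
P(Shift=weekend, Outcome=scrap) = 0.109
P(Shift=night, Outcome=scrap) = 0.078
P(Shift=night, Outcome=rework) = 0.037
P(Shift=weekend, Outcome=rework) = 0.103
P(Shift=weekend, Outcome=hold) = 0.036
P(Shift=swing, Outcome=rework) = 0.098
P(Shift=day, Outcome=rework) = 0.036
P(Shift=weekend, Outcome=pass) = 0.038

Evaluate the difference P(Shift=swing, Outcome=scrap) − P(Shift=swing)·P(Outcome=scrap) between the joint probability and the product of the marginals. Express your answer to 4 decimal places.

P(Shift=swing) = 0.057 + 0.098 + 0.018 + 0.017 = 0.190.
P(Outcome=scrap) = 0.077 + 0.018 + 0.078 + 0.109 = 0.282.
P(Shift=swing, Outcome=scrap) − P(Shift=swing)P(Outcome=scrap) = 0.018 − 0.190×0.282 = -0.0356.

-0.0356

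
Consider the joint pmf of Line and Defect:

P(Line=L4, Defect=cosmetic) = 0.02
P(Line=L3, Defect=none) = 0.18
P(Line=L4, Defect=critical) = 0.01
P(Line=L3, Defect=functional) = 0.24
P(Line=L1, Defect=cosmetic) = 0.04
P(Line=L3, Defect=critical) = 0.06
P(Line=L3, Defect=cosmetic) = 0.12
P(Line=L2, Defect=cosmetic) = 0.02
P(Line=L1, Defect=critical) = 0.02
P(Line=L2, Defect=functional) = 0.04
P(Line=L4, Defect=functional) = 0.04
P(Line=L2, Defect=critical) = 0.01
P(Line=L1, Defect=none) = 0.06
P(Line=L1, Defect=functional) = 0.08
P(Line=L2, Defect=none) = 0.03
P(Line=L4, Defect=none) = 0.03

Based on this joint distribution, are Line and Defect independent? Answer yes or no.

yes

Every cell satisfies P(Line,Defect) = P(Line)·P(Defect). For instance P(Line=L1) = 0.20, P(Defect=cosmetic) = 0.20, and 0.20×0.20 = 0.04 matches the joint entry. So Line and Defect are independent.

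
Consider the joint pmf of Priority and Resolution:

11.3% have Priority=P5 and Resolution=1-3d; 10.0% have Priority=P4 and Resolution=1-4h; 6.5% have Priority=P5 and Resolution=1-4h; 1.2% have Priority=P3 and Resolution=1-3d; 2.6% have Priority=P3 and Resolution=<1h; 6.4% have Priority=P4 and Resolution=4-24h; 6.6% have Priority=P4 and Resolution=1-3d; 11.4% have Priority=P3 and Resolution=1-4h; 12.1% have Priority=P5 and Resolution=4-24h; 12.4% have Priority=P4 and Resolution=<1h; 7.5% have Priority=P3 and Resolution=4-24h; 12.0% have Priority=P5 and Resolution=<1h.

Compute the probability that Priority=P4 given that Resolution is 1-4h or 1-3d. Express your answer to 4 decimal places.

P(Resolution=1-4h) = 0.114 + 0.100 + 0.065 = 0.279.
P(Resolution=1-3d) = 0.012 + 0.066 + 0.113 = 0.191.
P(Resolution ∈ {1-4h, 1-3d}) = 0.279 + 0.191 = 0.470; P(Priority=P4, Resolution ∈ {1-4h, 1-3d}) = 0.100 + 0.066 = 0.166.
P(Priority=P4 | Resolution ∈ {1-4h, 1-3d}) = 0.166/0.470 = 0.3532.

0.3532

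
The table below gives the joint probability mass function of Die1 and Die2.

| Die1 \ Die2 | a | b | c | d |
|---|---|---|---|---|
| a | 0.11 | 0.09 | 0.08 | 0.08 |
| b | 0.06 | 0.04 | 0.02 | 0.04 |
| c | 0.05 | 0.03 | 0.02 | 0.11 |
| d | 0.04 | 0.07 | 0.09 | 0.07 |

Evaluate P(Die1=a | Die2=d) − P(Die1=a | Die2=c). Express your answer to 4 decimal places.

-0.1143

P(Die2=d) = 0.08 + 0.04 + 0.11 + 0.07 = 0.30; P(Die1=a | Die2=d) = 0.08/0.30 = 0.26667.
P(Die2=c) = 0.08 + 0.02 + 0.02 + 0.09 = 0.21; P(Die1=a | Die2=c) = 0.08/0.21 = 0.38095.
Difference = -0.1143.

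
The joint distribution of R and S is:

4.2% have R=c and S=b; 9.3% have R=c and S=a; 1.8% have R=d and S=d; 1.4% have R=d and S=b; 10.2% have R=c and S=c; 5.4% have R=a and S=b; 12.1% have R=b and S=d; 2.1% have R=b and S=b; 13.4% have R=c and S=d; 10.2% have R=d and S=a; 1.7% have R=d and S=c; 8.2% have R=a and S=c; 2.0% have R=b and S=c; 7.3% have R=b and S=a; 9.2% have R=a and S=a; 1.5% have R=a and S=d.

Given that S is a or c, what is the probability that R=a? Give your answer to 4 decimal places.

P(S=a) = 0.092 + 0.073 + 0.093 + 0.102 = 0.360.
P(S=c) = 0.082 + 0.020 + 0.102 + 0.017 = 0.221.
P(S ∈ {a, c}) = 0.360 + 0.221 = 0.581; P(R=a, S ∈ {a, c}) = 0.092 + 0.082 = 0.174.
P(R=a | S ∈ {a, c}) = 0.174/0.581 = 0.2995.

0.2995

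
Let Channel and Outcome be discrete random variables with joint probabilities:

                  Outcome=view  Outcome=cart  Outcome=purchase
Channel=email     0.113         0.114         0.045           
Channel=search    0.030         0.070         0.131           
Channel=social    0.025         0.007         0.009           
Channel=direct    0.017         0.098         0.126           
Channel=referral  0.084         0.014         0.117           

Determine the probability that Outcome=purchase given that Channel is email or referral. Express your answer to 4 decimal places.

P(Channel=email) = 0.113 + 0.114 + 0.045 = 0.272.
P(Channel=referral) = 0.084 + 0.014 + 0.117 = 0.215.
P(Channel ∈ {email, referral}) = 0.272 + 0.215 = 0.487; P(Outcome=purchase, Channel ∈ {email, referral}) = 0.045 + 0.117 = 0.162.
P(Outcome=purchase | Channel ∈ {email, referral}) = 0.162/0.487 = 0.3326.

0.3326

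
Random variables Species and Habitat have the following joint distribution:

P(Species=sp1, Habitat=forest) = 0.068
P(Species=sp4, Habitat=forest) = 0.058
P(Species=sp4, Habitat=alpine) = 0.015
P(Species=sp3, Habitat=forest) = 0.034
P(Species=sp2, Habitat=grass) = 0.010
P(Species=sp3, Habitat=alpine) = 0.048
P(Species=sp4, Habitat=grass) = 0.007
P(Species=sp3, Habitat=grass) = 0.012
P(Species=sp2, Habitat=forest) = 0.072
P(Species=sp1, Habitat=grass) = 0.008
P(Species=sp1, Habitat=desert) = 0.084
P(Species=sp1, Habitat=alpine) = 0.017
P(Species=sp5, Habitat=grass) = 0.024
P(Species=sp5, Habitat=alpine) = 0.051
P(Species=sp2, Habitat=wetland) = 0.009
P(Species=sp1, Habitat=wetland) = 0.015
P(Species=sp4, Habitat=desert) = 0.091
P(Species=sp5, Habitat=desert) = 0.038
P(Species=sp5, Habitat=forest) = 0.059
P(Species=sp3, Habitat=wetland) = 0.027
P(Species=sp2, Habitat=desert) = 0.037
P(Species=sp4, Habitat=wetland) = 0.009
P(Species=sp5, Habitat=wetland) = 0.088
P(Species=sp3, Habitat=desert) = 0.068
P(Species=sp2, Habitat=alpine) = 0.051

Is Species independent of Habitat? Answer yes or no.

P(Species=sp5) = 0.260 and P(Habitat=wetland) = 0.148, so their product is 0.03848, but P(Species=sp5, Habitat=wetland) = 0.088. Since these differ, Species and Habitat are not independent.

no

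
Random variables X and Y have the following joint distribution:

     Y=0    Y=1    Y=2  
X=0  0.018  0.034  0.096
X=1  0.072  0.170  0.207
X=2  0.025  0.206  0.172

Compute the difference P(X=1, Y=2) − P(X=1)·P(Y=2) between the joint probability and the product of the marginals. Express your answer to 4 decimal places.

P(X=1) = 0.072 + 0.170 + 0.207 = 0.449.
P(Y=2) = 0.096 + 0.207 + 0.172 = 0.475.
P(X=1, Y=2) − P(X=1)P(Y=2) = 0.207 − 0.449×0.475 = -0.0063.

-0.0063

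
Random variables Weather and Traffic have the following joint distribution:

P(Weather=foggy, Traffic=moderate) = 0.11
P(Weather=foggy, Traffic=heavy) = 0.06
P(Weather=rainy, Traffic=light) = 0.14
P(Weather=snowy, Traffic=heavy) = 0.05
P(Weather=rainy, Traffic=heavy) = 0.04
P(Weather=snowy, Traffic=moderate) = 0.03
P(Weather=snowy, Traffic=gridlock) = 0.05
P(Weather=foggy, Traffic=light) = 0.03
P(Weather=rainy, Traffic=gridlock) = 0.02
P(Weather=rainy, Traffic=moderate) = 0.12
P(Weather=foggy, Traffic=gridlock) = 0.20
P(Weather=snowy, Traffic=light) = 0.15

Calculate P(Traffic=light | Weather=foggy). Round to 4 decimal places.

P(Weather=foggy) = 0.03 + 0.11 + 0.06 + 0.20 = 0.40.
P(Traffic=light | Weather=foggy) = 0.03/0.40 = 0.0750.

0.0750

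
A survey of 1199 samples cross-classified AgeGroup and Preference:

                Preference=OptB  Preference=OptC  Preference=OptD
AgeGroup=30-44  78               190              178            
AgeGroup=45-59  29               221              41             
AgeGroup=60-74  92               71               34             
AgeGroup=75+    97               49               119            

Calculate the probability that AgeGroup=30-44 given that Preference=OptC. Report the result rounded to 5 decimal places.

Total with Preference=OptC: 190 + 221 + 71 + 49 = 531.
P(AgeGroup=30-44 | Preference=OptC) = 190/531 = 0.35782.

0.35782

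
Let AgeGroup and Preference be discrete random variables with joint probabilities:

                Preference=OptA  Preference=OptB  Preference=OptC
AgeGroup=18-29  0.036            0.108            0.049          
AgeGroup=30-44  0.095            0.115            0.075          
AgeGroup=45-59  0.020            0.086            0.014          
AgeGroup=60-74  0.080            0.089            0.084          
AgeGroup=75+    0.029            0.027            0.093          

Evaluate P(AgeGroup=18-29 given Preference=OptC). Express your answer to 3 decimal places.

0.156

P(Preference=OptC) = 0.049 + 0.075 + 0.014 + 0.084 + 0.093 = 0.315.
P(AgeGroup=18-29 | Preference=OptC) = 0.049/0.315 = 0.156.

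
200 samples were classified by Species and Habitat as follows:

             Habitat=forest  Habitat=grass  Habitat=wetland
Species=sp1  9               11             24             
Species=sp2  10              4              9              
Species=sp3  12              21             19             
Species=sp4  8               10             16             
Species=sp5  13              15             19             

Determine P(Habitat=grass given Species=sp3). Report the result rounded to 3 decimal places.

Total with Species=sp3: 12 + 21 + 19 = 52.
P(Habitat=grass | Species=sp3) = 21/52 = 0.404.

0.404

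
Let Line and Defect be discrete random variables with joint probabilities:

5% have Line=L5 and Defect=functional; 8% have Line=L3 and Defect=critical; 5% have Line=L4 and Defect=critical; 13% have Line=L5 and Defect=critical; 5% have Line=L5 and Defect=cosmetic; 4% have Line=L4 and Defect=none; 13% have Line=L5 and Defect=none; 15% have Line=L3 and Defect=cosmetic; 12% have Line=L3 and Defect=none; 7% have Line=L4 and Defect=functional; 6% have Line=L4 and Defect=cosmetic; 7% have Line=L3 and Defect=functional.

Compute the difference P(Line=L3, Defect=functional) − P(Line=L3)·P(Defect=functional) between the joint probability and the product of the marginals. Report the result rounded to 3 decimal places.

-0.010

P(Line=L3) = 0.12 + 0.15 + 0.07 + 0.08 = 0.42.
P(Defect=functional) = 0.07 + 0.07 + 0.05 = 0.19.
P(Line=L3, Defect=functional) − P(Line=L3)P(Defect=functional) = 0.07 − 0.42×0.19 = -0.010.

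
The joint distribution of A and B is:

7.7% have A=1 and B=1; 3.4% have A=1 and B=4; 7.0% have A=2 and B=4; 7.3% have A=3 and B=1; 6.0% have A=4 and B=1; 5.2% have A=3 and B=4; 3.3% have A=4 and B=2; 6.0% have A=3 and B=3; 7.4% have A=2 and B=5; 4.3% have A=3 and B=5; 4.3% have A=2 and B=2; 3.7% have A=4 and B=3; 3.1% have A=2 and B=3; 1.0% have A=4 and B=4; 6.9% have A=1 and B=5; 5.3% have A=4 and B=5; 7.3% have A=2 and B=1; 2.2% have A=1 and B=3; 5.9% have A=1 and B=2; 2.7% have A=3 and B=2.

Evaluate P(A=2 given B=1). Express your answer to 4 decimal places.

0.2580

P(B=1) = 0.077 + 0.073 + 0.073 + 0.060 = 0.283.
P(A=2 | B=1) = 0.073/0.283 = 0.2580.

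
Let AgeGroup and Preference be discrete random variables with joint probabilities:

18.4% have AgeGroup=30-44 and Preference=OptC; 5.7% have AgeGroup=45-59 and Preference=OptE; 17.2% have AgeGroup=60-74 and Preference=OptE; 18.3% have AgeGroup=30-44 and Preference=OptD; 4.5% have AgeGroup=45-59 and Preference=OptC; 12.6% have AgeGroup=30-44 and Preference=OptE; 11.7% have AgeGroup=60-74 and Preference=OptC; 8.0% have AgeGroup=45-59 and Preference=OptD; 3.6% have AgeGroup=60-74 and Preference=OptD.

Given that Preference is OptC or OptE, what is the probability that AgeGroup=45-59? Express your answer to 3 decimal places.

P(Preference=OptC) = 0.184 + 0.045 + 0.117 = 0.346.
P(Preference=OptE) = 0.126 + 0.057 + 0.172 = 0.355.
P(Preference ∈ {OptC, OptE}) = 0.346 + 0.355 = 0.701; P(AgeGroup=45-59, Preference ∈ {OptC, OptE}) = 0.045 + 0.057 = 0.102.
P(AgeGroup=45-59 | Preference ∈ {OptC, OptE}) = 0.102/0.701 = 0.146.

0.146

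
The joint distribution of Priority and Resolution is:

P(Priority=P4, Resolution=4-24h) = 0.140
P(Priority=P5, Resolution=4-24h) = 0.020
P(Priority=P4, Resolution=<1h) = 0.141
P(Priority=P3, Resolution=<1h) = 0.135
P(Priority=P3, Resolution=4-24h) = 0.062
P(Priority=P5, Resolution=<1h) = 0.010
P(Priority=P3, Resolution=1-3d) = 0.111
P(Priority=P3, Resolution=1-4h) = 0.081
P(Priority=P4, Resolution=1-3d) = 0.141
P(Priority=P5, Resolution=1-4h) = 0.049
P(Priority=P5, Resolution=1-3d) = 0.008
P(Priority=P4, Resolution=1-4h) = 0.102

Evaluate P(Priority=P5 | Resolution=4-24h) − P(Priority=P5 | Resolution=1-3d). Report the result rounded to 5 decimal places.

P(Resolution=4-24h) = 0.062 + 0.140 + 0.020 = 0.222; P(Priority=P5 | Resolution=4-24h) = 0.020/0.222 = 0.090090.
P(Resolution=1-3d) = 0.111 + 0.141 + 0.008 = 0.260; P(Priority=P5 | Resolution=1-3d) = 0.008/0.260 = 0.030769.
Difference = 0.05932.

0.05932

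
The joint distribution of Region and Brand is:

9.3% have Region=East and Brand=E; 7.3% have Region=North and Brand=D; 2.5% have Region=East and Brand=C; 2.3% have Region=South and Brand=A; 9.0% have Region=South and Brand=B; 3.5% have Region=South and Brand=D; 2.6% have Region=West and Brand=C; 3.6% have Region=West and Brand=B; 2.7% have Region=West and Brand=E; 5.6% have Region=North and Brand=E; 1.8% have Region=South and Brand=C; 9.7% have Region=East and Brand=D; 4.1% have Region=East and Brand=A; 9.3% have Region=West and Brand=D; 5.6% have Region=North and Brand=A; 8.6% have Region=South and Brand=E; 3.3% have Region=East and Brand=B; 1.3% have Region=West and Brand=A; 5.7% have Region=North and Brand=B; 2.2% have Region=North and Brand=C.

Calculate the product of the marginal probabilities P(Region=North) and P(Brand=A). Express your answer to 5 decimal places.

P(Region=North) = 0.056 + 0.057 + 0.022 + 0.073 + 0.056 = 0.264.
P(Brand=A) = 0.056 + 0.023 + 0.041 + 0.013 = 0.133.
Product: 0.264 × 0.133 = 0.03511.

0.03511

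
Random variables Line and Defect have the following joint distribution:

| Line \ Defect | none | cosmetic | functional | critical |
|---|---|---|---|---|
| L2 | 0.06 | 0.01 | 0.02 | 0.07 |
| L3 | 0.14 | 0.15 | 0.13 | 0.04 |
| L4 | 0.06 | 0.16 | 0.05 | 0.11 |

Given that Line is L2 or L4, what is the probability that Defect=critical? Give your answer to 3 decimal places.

0.333

P(Line=L2) = 0.06 + 0.01 + 0.02 + 0.07 = 0.16.
P(Line=L4) = 0.06 + 0.16 + 0.05 + 0.11 = 0.38.
P(Line ∈ {L2, L4}) = 0.16 + 0.38 = 0.54; P(Defect=critical, Line ∈ {L2, L4}) = 0.07 + 0.11 = 0.18.
P(Defect=critical | Line ∈ {L2, L4}) = 0.18/0.54 = 0.333.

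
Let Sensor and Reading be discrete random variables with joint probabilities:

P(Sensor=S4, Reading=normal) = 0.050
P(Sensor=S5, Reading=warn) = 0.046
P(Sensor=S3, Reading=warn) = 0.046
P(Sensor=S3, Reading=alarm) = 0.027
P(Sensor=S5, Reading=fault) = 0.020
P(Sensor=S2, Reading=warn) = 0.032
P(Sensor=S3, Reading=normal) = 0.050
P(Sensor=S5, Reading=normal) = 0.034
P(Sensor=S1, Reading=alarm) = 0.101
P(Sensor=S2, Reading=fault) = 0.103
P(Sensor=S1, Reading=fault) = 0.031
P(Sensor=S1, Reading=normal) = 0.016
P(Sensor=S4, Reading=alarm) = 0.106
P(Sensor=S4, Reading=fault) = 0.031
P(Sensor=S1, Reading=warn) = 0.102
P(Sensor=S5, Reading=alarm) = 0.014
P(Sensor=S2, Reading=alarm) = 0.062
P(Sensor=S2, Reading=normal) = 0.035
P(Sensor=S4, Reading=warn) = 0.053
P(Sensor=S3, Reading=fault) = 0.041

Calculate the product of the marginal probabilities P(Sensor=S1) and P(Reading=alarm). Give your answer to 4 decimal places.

0.0775

P(Sensor=S1) = 0.016 + 0.102 + 0.101 + 0.031 = 0.250.
P(Reading=alarm) = 0.101 + 0.062 + 0.027 + 0.106 + 0.014 = 0.310.
Product: 0.250 × 0.310 = 0.0775.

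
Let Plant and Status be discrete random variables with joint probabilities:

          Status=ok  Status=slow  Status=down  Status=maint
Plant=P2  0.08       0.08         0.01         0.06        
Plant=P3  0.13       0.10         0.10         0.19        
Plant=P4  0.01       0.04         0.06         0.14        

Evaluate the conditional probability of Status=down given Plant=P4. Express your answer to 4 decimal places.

P(Plant=P4) = 0.01 + 0.04 + 0.06 + 0.14 = 0.25.
P(Status=down | Plant=P4) = 0.06/0.25 = 0.2400.

0.2400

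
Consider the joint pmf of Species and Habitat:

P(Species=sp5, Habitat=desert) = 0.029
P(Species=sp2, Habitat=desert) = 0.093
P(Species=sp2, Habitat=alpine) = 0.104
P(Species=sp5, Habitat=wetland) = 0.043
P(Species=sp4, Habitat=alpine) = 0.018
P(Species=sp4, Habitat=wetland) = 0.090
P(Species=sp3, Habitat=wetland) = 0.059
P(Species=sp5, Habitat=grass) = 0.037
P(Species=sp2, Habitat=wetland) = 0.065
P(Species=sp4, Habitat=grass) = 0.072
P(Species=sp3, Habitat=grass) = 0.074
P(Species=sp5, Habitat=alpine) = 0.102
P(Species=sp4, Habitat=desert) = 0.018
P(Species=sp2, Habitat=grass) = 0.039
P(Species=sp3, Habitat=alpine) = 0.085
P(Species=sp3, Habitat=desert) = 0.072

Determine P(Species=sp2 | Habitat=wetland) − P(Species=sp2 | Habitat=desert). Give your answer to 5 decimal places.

-0.18576

P(Habitat=wetland) = 0.065 + 0.059 + 0.090 + 0.043 = 0.257; P(Species=sp2 | Habitat=wetland) = 0.065/0.257 = 0.252918.
P(Habitat=desert) = 0.093 + 0.072 + 0.018 + 0.029 = 0.212; P(Species=sp2 | Habitat=desert) = 0.093/0.212 = 0.438679.
Difference = -0.18576.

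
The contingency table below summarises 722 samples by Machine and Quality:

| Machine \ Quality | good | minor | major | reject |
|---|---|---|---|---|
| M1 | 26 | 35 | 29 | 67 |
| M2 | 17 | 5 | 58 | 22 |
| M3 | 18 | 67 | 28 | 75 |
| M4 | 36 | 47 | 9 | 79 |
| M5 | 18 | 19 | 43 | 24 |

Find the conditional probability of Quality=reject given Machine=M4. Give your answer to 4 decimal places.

0.4620

Total with Machine=M4: 36 + 47 + 9 + 79 = 171.
P(Quality=reject | Machine=M4) = 79/171 = 0.4620.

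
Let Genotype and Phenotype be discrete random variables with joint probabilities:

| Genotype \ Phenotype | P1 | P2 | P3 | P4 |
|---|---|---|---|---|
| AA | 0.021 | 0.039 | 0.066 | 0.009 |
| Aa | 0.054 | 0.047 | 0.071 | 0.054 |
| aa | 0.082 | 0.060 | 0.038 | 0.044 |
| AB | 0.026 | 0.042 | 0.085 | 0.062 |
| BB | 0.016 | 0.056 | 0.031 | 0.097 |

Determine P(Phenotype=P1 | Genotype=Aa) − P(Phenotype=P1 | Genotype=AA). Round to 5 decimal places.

P(Genotype=Aa) = 0.054 + 0.047 + 0.071 + 0.054 = 0.226; P(Phenotype=P1 | Genotype=Aa) = 0.054/0.226 = 0.238938.
P(Genotype=AA) = 0.021 + 0.039 + 0.066 + 0.009 = 0.135; P(Phenotype=P1 | Genotype=AA) = 0.021/0.135 = 0.155556.
Difference = 0.08338.

0.08338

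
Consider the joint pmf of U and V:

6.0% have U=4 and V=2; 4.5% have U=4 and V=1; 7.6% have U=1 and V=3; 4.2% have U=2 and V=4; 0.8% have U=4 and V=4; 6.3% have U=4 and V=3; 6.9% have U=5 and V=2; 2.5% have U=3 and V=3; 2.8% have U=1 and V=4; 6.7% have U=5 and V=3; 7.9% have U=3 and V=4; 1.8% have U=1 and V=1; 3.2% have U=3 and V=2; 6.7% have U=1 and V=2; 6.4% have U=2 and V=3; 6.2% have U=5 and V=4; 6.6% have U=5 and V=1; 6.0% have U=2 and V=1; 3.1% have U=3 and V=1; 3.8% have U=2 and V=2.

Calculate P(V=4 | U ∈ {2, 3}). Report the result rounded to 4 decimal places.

0.3261

P(U=2) = 0.060 + 0.038 + 0.064 + 0.042 = 0.204.
P(U=3) = 0.031 + 0.032 + 0.025 + 0.079 = 0.167.
P(U ∈ {2, 3}) = 0.204 + 0.167 = 0.371; P(V=4, U ∈ {2, 3}) = 0.042 + 0.079 = 0.121.
P(V=4 | U ∈ {2, 3}) = 0.121/0.371 = 0.3261.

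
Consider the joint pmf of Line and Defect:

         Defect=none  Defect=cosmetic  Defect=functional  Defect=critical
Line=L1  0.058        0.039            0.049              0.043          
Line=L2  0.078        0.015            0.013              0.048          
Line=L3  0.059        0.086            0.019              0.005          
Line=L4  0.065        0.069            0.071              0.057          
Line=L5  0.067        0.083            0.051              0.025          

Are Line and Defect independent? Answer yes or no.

P(Line=L3) = 0.169 and P(Defect=cosmetic) = 0.292, so their product is 0.04935, but P(Line=L3, Defect=cosmetic) = 0.086. Since these differ, Line and Defect are not independent.

no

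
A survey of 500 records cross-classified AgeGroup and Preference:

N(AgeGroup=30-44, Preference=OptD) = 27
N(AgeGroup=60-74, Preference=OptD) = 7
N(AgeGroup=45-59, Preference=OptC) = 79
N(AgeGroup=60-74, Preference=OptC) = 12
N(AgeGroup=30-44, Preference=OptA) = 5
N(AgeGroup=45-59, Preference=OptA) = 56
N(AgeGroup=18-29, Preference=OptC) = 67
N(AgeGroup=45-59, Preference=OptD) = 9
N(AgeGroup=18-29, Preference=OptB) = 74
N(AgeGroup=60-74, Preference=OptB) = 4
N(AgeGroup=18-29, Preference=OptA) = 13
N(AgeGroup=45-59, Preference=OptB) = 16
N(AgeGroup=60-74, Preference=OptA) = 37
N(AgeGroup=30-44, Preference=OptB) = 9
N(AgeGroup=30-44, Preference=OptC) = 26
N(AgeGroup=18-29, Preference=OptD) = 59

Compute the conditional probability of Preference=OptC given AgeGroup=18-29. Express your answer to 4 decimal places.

Total with AgeGroup=18-29: 13 + 74 + 67 + 59 = 213.
P(Preference=OptC | AgeGroup=18-29) = 67/213 = 0.3146.

0.3146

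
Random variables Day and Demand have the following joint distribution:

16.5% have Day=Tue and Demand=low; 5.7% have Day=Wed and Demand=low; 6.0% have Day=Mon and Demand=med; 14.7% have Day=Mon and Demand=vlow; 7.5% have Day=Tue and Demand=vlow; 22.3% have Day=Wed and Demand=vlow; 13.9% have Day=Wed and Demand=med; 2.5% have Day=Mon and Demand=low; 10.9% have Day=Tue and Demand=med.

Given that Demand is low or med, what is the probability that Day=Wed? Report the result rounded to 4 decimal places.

0.3532

P(Demand=low) = 0.025 + 0.165 + 0.057 = 0.247.
P(Demand=med) = 0.060 + 0.109 + 0.139 = 0.308.
P(Demand ∈ {low, med}) = 0.247 + 0.308 = 0.555; P(Day=Wed, Demand ∈ {low, med}) = 0.057 + 0.139 = 0.196.
P(Day=Wed | Demand ∈ {low, med}) = 0.196/0.555 = 0.3532.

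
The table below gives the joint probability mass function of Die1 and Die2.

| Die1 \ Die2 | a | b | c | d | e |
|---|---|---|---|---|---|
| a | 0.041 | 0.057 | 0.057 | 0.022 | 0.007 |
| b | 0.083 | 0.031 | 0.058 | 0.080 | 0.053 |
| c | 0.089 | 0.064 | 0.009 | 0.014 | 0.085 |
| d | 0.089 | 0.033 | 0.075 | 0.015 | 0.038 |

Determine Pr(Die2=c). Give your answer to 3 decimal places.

P(Die2=c) = 0.057 + 0.058 + 0.009 + 0.075 = 0.199.

0.199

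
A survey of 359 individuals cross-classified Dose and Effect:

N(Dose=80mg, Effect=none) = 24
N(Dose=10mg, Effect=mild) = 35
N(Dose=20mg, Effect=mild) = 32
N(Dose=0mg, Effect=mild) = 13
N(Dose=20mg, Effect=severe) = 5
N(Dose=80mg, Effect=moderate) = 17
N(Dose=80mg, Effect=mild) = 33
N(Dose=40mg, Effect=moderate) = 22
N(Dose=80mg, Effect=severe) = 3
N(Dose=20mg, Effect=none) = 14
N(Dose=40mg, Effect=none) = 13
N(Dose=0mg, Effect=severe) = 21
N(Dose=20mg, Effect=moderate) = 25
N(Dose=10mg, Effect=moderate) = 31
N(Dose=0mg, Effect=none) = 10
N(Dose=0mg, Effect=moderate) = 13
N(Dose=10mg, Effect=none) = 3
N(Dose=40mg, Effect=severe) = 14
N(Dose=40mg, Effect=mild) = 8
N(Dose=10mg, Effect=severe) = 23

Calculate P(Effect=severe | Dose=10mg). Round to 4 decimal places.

Total with Dose=10mg: 3 + 35 + 31 + 23 = 92.
P(Effect=severe | Dose=10mg) = 23/92 = 0.2500.

0.2500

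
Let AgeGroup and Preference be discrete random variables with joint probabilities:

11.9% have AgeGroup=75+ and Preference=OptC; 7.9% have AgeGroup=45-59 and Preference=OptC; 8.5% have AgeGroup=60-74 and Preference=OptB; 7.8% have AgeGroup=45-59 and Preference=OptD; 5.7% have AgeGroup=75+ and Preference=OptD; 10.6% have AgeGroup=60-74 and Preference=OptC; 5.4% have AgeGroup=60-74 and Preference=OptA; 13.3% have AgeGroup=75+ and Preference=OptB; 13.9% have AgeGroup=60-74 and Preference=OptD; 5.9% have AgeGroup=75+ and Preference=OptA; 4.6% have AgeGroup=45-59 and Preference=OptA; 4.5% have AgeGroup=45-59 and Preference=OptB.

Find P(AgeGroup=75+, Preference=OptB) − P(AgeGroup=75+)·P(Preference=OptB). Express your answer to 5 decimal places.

P(AgeGroup=75+) = 0.059 + 0.133 + 0.119 + 0.057 = 0.368.
P(Preference=OptB) = 0.045 + 0.085 + 0.133 = 0.263.
P(AgeGroup=75+, Preference=OptB) − P(AgeGroup=75+)P(Preference=OptB) = 0.133 − 0.368×0.263 = 0.03622.

0.03622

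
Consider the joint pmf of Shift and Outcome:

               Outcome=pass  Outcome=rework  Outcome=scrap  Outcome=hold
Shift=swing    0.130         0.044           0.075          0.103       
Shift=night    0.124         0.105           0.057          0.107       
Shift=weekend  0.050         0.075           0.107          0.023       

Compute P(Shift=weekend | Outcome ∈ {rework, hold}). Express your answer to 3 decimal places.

0.214

P(Outcome=rework) = 0.044 + 0.105 + 0.075 = 0.224.
P(Outcome=hold) = 0.103 + 0.107 + 0.023 = 0.233.
P(Outcome ∈ {rework, hold}) = 0.224 + 0.233 = 0.457; P(Shift=weekend, Outcome ∈ {rework, hold}) = 0.075 + 0.023 = 0.098.
P(Shift=weekend | Outcome ∈ {rework, hold}) = 0.098/0.457 = 0.214.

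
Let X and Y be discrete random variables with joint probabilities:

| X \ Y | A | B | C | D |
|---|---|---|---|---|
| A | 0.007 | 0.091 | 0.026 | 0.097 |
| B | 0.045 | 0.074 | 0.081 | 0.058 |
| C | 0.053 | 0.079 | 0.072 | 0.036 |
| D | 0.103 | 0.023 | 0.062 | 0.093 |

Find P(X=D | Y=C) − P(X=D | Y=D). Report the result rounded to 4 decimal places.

-0.0702

P(Y=C) = 0.026 + 0.081 + 0.072 + 0.062 = 0.241; P(X=D | Y=C) = 0.062/0.241 = 0.25726.
P(Y=D) = 0.097 + 0.058 + 0.036 + 0.093 = 0.284; P(X=D | Y=D) = 0.093/0.284 = 0.32746.
Difference = -0.0702.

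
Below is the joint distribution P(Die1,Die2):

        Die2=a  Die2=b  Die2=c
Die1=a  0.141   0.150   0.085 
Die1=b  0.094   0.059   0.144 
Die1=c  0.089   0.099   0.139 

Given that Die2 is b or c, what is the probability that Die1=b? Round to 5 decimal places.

0.30030

P(Die2=b) = 0.150 + 0.059 + 0.099 = 0.308.
P(Die2=c) = 0.085 + 0.144 + 0.139 = 0.368.
P(Die2 ∈ {b, c}) = 0.308 + 0.368 = 0.676; P(Die1=b, Die2 ∈ {b, c}) = 0.059 + 0.144 = 0.203.
P(Die1=b | Die2 ∈ {b, c}) = 0.203/0.676 = 0.30030.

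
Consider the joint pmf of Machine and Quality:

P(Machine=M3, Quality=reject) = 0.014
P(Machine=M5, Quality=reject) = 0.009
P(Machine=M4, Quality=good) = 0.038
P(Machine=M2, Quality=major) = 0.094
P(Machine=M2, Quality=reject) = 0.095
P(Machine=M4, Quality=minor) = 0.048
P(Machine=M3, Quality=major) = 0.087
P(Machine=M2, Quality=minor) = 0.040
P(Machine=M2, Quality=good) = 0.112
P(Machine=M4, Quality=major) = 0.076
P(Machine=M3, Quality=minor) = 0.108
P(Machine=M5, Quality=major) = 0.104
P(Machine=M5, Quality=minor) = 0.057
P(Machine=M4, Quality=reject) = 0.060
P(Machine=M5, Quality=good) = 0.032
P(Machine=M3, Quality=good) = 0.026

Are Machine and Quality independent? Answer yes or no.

no

P(Machine=M3) = 0.235 and P(Quality=minor) = 0.253, so their product is 0.05946, but P(Machine=M3, Quality=minor) = 0.108. Since these differ, Machine and Quality are not independent.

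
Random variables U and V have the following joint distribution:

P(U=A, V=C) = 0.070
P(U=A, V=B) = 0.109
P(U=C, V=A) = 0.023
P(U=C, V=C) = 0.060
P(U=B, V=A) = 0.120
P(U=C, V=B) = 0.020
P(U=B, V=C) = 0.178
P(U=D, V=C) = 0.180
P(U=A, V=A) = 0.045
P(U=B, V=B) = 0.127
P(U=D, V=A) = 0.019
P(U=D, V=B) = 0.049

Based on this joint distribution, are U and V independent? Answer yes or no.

P(U=D) = 0.248 and P(V=C) = 0.488, so their product is 0.12102, but P(U=D, V=C) = 0.180. Since these differ, U and V are not independent.

no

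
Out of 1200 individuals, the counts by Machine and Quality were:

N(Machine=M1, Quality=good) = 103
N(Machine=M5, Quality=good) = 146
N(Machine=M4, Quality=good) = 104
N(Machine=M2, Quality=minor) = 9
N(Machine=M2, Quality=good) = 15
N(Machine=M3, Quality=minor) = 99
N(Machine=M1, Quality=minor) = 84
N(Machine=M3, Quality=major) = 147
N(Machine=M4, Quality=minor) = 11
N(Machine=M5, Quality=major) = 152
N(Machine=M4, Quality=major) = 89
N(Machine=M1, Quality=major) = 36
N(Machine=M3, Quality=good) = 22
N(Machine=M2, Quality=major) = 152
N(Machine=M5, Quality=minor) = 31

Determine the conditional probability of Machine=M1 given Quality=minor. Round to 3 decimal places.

Total with Quality=minor: 84 + 9 + 99 + 11 + 31 = 234.
P(Machine=M1 | Quality=minor) = 84/234 = 0.359.

0.359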